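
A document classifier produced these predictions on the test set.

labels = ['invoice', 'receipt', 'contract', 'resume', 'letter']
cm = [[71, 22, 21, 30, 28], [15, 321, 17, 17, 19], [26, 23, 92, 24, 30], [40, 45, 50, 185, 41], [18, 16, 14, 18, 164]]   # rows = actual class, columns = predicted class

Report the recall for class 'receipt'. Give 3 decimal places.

One-vs-rest for 'receipt': TP = diagonal; FP = other classes predicted 'receipt'; FN = 'receipt' predicted as other.
recall = TP/(TP+FN).
receipt: TP=321, FN=15+17+17+19=68 → 321/389 = 0.8252

0.825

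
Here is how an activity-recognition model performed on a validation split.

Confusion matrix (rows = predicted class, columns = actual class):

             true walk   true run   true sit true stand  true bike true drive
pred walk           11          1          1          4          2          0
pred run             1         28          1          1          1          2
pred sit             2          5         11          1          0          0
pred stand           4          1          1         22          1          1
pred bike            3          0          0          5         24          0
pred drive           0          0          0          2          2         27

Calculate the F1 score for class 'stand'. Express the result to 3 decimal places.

0.677

F1 score = 2·TP/(2·TP+FP+FN).
stand: TP=22, FP=4+1+1+1+1=8, FN=4+1+1+5+2=13 → 44/65 = 0.6769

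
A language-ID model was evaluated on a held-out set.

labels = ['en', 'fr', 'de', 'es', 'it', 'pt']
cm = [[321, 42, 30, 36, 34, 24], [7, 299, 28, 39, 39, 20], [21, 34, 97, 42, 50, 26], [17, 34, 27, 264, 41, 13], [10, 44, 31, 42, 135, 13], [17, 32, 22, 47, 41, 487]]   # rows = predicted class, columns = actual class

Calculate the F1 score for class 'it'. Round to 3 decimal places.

0.439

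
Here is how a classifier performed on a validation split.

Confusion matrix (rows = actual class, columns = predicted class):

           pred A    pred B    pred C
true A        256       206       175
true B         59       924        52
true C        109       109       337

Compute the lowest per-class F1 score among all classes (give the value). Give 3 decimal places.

0.483

Per-class F1 score (2·TP/(2·TP+FP+FN)):
  A: TP=256, FP=59+109=168, FN=206+175=381 → 512/1061 = 0.4826
  B: TP=924, FP=206+109=315, FN=59+52=111 → 1848/2274 = 0.8127
  C: TP=337, FP=175+52=227, FN=109+109=218 → 674/1119 = 0.6023
Lowest is class 'A' with F1 score = 0.483.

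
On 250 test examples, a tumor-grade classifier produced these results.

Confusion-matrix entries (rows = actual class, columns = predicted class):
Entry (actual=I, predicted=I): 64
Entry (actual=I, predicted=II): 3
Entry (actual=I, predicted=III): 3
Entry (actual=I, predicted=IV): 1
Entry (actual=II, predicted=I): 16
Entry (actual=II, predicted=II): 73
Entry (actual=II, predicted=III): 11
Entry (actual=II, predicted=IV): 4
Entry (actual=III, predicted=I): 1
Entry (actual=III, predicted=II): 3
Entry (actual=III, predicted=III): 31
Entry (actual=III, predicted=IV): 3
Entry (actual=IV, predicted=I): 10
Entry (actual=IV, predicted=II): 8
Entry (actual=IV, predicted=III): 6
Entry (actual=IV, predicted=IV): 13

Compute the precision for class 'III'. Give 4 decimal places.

Take TP from the diagonal, FP from the rest of the 'III' prediction marginal, FN from the rest of the 'III' actual marginal.
precision = TP/(TP+FP).
III: TP=31, FP=3+11+6=20 → 31/51 = 0.60784

0.6078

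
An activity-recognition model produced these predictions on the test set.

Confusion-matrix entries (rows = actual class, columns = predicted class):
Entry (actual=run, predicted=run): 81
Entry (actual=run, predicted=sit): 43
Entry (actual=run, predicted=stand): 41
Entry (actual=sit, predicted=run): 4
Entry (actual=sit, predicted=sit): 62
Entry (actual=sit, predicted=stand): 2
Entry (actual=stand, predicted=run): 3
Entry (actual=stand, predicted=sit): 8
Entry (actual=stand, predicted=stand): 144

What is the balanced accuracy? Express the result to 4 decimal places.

Balanced accuracy = mean of per-class recall.
  run: recall = 81/165 = 0.49091
  sit: recall = 62/68 = 0.91176
  stand: recall = 144/155 = 0.92903
Mean = (0.49091 + 0.91176 + 0.92903) / 3 = 0.7772

0.7772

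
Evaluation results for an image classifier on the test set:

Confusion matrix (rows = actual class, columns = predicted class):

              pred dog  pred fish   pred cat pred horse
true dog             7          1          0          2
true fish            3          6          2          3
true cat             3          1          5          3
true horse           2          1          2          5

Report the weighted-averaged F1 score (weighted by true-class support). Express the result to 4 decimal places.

0.4993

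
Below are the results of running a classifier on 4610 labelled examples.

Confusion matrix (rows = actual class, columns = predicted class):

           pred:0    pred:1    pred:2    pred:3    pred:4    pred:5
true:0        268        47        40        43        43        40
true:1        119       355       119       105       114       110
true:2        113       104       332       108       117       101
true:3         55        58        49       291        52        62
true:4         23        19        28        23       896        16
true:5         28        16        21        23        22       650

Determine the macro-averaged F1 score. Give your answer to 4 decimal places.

0.5766

Per-class F1 score (2·TP/(2·TP+FP+FN)):
  0: TP=268, FP=119+113+55+23+28=338, FN=47+40+43+43+40=213 → 536/1087 = 0.49310
  1: TP=355, FP=47+104+58+19+16=244, FN=119+119+105+114+110=567 → 710/1521 = 0.46680
  2: TP=332, FP=40+119+49+28+21=257, FN=113+104+108+117+101=543 → 664/1464 = 0.45355
  3: TP=291, FP=43+105+108+23+23=302, FN=55+58+49+52+62=276 → 582/1160 = 0.50172
  4: TP=896, FP=43+114+117+52+22=348, FN=23+19+28+23+16=109 → 1792/2249 = 0.79680
  5: TP=650, FP=40+110+101+62+16=329, FN=28+16+21+23+22=110 → 1300/1739 = 0.74756
Macro-F1 score = mean = (0.49310 + 0.46680 + 0.45355 + 0.50172 + 0.79680 + 0.74756) / 6 = 0.5766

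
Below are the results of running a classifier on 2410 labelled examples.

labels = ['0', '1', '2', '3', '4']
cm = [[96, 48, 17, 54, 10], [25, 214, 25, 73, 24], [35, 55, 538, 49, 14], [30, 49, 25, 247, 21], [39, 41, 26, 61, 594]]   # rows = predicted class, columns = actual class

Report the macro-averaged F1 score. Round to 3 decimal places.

0.642

Per-class F1 score (2·TP/(2·TP+FP+FN)):
  0: TP=96, FP=48+17+54+10=129, FN=25+35+30+39=129 → 192/450 = 0.4267
  1: TP=214, FP=25+25+73+24=147, FN=48+55+49+41=193 → 428/768 = 0.5573
  2: TP=538, FP=35+55+49+14=153, FN=17+25+25+26=93 → 1076/1322 = 0.8139
  3: TP=247, FP=30+49+25+21=125, FN=54+73+49+61=237 → 494/856 = 0.5771
  4: TP=594, FP=39+41+26+61=167, FN=10+24+14+21=69 → 1188/1424 = 0.8343
Macro-F1 score = mean = (0.4267 + 0.5573 + 0.8139 + 0.5771 + 0.8343) / 5 = 0.642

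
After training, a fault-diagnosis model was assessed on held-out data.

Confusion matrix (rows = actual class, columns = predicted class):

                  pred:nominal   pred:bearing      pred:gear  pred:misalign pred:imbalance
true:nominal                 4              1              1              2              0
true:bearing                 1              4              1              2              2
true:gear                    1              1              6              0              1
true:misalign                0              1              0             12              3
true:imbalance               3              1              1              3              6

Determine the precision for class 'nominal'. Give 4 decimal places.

0.4444

precision = TP/(TP+FP).
nominal: TP=4, FP=1+1+0+3=5 → 4/9 = 0.44444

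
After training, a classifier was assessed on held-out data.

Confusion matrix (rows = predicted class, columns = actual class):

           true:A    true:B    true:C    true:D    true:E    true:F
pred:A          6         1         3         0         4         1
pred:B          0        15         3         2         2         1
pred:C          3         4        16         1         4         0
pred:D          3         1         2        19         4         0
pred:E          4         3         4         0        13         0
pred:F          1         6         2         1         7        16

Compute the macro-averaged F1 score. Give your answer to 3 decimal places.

0.550

Per-class F1 score (2·TP/(2·TP+FP+FN)):
  A: TP=6, FP=1+3+0+4+1=9, FN=0+3+3+4+1=11 → 12/32 = 0.3750
  B: TP=15, FP=0+3+2+2+1=8, FN=1+4+1+3+6=15 → 30/53 = 0.5660
  C: TP=16, FP=3+4+1+4+0=12, FN=3+3+2+4+2=14 → 32/58 = 0.5517
  D: TP=19, FP=3+1+2+4+0=10, FN=0+2+1+0+1=4 → 38/52 = 0.7308
  E: TP=13, FP=4+3+4+0+0=11, FN=4+2+4+4+7=21 → 26/58 = 0.4483
  F: TP=16, FP=1+6+2+1+7=17, FN=1+1+0+0+0=2 → 32/51 = 0.6275
Macro-F1 score = mean = (0.3750 + 0.5660 + 0.5517 + 0.7308 + 0.4483 + 0.6275) / 6 = 0.550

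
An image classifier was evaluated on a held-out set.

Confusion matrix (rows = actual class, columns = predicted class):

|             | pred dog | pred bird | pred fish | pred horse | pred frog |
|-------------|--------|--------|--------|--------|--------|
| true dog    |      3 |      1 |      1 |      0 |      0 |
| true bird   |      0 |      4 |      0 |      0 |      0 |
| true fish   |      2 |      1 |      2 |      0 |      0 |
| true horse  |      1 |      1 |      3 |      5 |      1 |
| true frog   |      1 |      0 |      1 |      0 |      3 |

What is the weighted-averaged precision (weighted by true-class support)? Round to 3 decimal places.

Per-class precision (TP/(TP+FP)):
  dog: TP=3, FP=0+2+1+1=4 → 3/7 = 0.4286
  bird: TP=4, FP=1+1+1+0=3 → 4/7 = 0.5714
  fish: TP=2, FP=1+0+3+1=5 → 2/7 = 0.2857
  horse: TP=5, FP=0+0+0+0=0 → 5/5 = 1.0000
  frog: TP=3, FP=0+0+0+1=1 → 3/4 = 0.7500
Weighted-precision = Σ (supportᵢ/N)·precisionᵢ with N=30: (5/30)·0.4286 + (4/30)·0.5714 + (5/30)·0.2857 + (11/30)·1.0000 + (5/30)·0.7500 = 0.687

0.687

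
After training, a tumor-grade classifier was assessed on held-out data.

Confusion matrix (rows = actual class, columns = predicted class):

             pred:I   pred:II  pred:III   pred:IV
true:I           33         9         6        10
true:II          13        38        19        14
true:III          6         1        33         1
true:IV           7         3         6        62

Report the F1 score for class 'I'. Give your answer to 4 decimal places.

Take TP from the diagonal, FP from the rest of the 'I' prediction marginal, FN from the rest of the 'I' actual marginal.
F1 score = 2·TP/(2·TP+FP+FN).
I: TP=33, FP=13+6+7=26, FN=9+6+10=25 → 66/117 = 0.56410

0.5641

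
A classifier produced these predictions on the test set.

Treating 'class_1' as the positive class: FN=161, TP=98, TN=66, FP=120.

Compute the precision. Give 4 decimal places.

Precision = TP/(TP+FP) = 98/(98+120) = 98/218 = 0.4495

0.4495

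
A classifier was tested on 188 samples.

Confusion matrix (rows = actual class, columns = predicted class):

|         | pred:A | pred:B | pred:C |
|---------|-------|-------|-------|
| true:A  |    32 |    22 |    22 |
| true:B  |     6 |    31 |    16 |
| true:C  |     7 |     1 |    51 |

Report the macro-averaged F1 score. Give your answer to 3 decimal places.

0.599

Per-class F1 score (2·TP/(2·TP+FP+FN)):
  A: TP=32, FP=6+7=13, FN=22+22=44 → 64/121 = 0.5289
  B: TP=31, FP=22+1=23, FN=6+16=22 → 62/107 = 0.5794
  C: TP=51, FP=22+16=38, FN=7+1=8 → 102/148 = 0.6892
Macro-F1 score = mean = (0.5289 + 0.5794 + 0.6892) / 3 = 0.599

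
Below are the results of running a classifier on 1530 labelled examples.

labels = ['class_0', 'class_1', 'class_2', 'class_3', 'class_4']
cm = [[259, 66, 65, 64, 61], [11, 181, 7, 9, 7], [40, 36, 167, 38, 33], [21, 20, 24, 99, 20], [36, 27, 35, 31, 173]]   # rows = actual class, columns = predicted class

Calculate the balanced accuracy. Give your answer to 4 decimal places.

0.5975

Balanced accuracy = mean of per-class recall.
  class_0: recall = 259/515 = 0.50291
  class_1: recall = 181/215 = 0.84186
  class_2: recall = 167/314 = 0.53185
  class_3: recall = 99/184 = 0.53804
  class_4: recall = 173/302 = 0.57285
Mean = (0.50291 + 0.84186 + 0.53185 + 0.53804 + 0.57285) / 5 = 0.5975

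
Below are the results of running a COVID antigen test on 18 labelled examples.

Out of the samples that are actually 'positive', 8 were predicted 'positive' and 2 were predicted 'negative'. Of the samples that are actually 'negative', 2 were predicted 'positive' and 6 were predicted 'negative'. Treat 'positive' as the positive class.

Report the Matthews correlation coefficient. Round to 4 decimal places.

MCC = (TP·TN − FP·FN) / √((TP+FP)(TP+FN)(TN+FP)(TN+FN))
Numerator = 8·6 − 2·2 = 44
Denominator = √(10·10·8·8) = √6400 = 80.0000
MCC = 44 / 80.0000 = 0.5500

0.5500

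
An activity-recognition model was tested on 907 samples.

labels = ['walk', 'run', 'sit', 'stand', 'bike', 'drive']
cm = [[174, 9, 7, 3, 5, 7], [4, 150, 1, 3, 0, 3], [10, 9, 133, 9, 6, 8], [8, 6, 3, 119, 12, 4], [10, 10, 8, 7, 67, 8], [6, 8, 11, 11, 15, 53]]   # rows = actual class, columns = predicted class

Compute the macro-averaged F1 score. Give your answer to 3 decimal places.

0.741

Per-class F1 score (2·TP/(2·TP+FP+FN)):
  walk: TP=174, FP=4+10+8+10+6=38, FN=9+7+3+5+7=31 → 348/417 = 0.8345
  run: TP=150, FP=9+9+6+10+8=42, FN=4+1+3+0+3=11 → 300/353 = 0.8499
  sit: TP=133, FP=7+1+3+8+11=30, FN=10+9+9+6+8=42 → 266/338 = 0.7870
  stand: TP=119, FP=3+3+9+7+11=33, FN=8+6+3+12+4=33 → 238/304 = 0.7829
  bike: TP=67, FP=5+0+6+12+15=38, FN=10+10+8+7+8=43 → 134/215 = 0.6233
  drive: TP=53, FP=7+3+8+4+8=30, FN=6+8+11+11+15=51 → 106/187 = 0.5668
Macro-F1 score = mean = (0.8345 + 0.8499 + 0.7870 + 0.7829 + 0.6233 + 0.5668) / 6 = 0.741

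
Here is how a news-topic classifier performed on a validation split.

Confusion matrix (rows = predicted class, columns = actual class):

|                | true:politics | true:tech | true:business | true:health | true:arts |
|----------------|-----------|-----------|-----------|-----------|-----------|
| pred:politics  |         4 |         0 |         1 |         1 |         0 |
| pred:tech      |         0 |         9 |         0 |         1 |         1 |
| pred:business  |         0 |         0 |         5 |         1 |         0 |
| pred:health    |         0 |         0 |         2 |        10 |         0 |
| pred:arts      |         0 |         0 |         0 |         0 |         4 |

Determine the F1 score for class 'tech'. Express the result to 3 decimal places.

One-vs-rest for 'tech': TP = diagonal; FP = other classes predicted 'tech'; FN = 'tech' predicted as other.
F1 score = 2·TP/(2·TP+FP+FN).
tech: TP=9, FP=0+0+1+1=2, FN=0+0+0+0=0 → 18/20 = 0.9000

0.900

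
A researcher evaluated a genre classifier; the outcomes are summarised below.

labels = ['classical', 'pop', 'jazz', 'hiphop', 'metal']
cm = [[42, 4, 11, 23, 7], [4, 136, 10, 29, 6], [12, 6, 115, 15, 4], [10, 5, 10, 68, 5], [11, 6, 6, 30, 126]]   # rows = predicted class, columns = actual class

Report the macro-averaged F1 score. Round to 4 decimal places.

Per-class F1 score (2·TP/(2·TP+FP+FN)):
  classical: TP=42, FP=4+11+23+7=45, FN=4+12+10+11=37 → 84/166 = 0.50602
  pop: TP=136, FP=4+10+29+6=49, FN=4+6+5+6=21 → 272/342 = 0.79532
  jazz: TP=115, FP=12+6+15+4=37, FN=11+10+10+6=37 → 230/304 = 0.75658
  hiphop: TP=68, FP=10+5+10+5=30, FN=23+29+15+30=97 → 136/263 = 0.51711
  metal: TP=126, FP=11+6+6+30=53, FN=7+6+4+5=22 → 252/327 = 0.77064
Macro-F1 score = mean = (0.50602 + 0.79532 + 0.75658 + 0.51711 + 0.77064) / 5 = 0.6691

0.6691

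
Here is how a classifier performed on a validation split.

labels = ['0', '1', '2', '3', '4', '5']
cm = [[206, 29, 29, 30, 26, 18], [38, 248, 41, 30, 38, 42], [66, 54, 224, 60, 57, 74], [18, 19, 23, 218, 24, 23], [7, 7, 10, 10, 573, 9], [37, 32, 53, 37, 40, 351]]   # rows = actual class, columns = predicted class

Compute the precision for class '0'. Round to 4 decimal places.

0.5538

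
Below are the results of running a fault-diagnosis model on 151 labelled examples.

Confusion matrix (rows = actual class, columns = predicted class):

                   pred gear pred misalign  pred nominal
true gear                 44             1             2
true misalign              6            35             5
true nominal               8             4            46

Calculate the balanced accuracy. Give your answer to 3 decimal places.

0.830

Balanced accuracy = mean of per-class recall.
  gear: recall = 44/47 = 0.9362
  misalign: recall = 35/46 = 0.7609
  nominal: recall = 46/58 = 0.7931
Mean = (0.9362 + 0.7609 + 0.7931) / 3 = 0.830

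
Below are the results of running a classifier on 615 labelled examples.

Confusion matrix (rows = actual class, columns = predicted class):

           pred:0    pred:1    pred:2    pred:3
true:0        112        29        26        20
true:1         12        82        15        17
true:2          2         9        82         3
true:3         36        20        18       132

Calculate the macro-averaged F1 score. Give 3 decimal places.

Per-class F1 score (2·TP/(2·TP+FP+FN)):
  0: TP=112, FP=12+2+36=50, FN=29+26+20=75 → 224/349 = 0.6418
  1: TP=82, FP=29+9+20=58, FN=12+15+17=44 → 164/266 = 0.6165
  2: TP=82, FP=26+15+18=59, FN=2+9+3=14 → 164/237 = 0.6920
  3: TP=132, FP=20+17+3=40, FN=36+20+18=74 → 264/378 = 0.6984
Macro-F1 score = mean = (0.6418 + 0.6165 + 0.6920 + 0.6984) / 4 = 0.662

0.662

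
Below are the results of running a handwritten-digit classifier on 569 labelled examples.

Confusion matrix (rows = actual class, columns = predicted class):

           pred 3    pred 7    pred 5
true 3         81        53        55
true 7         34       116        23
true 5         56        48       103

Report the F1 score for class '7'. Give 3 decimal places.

One-vs-rest for '7': TP = diagonal; FP = other classes predicted '7'; FN = '7' predicted as other.
F1 score = 2·TP/(2·TP+FP+FN).
7: TP=116, FP=53+48=101, FN=34+23=57 → 232/390 = 0.5949

0.595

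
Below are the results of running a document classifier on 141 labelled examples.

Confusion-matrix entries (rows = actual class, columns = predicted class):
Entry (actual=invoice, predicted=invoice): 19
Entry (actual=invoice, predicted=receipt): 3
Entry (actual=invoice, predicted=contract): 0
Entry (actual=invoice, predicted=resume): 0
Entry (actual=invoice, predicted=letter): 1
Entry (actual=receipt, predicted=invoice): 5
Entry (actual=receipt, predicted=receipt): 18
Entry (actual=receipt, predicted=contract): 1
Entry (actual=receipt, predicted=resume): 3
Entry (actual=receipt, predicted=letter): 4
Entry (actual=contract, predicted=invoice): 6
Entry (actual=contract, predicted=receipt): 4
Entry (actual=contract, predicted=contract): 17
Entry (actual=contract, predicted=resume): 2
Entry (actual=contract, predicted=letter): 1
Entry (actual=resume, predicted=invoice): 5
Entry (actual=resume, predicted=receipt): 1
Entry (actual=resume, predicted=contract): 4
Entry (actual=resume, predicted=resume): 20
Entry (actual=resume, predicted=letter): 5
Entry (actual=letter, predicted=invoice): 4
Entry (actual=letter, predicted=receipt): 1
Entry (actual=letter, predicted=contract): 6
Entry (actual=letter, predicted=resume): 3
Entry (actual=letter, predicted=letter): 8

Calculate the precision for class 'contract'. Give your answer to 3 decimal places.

Take TP from the diagonal, FP from the rest of the 'contract' prediction marginal, FN from the rest of the 'contract' actual marginal.
precision = TP/(TP+FP).
contract: TP=17, FP=0+1+4+6=11 → 17/28 = 0.6071

0.607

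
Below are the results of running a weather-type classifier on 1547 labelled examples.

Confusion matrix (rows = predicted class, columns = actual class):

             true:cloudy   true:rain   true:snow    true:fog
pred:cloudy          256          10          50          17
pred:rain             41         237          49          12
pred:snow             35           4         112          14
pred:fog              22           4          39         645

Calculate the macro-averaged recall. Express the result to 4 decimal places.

0.7595

Per-class recall (TP/(TP+FN)):
  cloudy: TP=256, FN=41+35+22=98 → 256/354 = 0.72316
  rain: TP=237, FN=10+4+4=18 → 237/255 = 0.92941
  snow: TP=112, FN=50+49+39=138 → 112/250 = 0.44800
  fog: TP=645, FN=17+12+14=43 → 645/688 = 0.93750
Macro-recall = mean = (0.72316 + 0.92941 + 0.44800 + 0.93750) / 4 = 0.7595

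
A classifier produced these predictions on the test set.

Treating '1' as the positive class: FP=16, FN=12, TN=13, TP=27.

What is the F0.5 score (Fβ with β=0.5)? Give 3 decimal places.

0.640

Fβ = (1+β²)·TP / ((1+β²)·TP + β²·FN + FP), with β²=1/4
= 1.25·27 / (1.25·27 + 0.25·12 + 16) = 0.640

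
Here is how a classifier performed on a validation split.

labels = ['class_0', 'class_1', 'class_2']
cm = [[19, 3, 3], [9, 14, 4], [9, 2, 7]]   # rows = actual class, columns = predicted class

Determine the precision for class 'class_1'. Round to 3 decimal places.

0.737

One-vs-rest for 'class_1': TP = diagonal; FP = other classes predicted 'class_1'; FN = 'class_1' predicted as other.
precision = TP/(TP+FP).
class_1: TP=14, FP=3+2=5 → 14/19 = 0.7368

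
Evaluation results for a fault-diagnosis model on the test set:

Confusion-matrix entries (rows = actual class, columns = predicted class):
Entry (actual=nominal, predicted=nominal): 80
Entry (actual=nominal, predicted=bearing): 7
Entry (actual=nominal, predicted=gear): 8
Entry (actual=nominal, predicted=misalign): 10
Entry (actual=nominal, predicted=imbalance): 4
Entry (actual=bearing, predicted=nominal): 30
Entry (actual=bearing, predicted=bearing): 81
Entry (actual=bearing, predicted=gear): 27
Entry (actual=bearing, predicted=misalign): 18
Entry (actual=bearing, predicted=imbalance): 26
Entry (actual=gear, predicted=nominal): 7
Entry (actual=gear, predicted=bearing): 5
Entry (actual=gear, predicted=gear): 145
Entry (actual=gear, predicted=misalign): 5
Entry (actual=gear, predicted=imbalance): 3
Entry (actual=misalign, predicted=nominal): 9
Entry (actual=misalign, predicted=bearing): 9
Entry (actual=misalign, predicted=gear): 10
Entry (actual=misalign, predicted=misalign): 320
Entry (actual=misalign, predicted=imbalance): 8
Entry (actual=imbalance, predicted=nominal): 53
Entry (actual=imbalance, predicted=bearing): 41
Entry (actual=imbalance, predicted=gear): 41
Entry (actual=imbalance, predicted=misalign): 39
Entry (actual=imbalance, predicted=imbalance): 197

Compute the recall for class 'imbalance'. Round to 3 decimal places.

0.531

recall = TP/(TP+FN).
imbalance: TP=197, FN=53+41+41+39=174 → 197/371 = 0.5310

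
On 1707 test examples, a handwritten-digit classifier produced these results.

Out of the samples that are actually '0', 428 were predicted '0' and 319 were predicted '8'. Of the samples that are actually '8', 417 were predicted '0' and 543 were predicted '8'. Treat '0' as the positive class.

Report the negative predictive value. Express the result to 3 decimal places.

NPV = TN/(TN+FN) = 543/(543+319) = 0.630

0.630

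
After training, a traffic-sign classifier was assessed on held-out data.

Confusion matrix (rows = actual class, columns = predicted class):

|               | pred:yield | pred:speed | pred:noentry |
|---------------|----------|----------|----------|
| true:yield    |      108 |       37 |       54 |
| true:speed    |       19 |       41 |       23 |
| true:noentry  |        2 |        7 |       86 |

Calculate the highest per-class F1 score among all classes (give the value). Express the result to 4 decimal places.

Per-class F1 score (2·TP/(2·TP+FP+FN)):
  yield: TP=108, FP=19+2=21, FN=37+54=91 → 216/328 = 0.65854
  speed: TP=41, FP=37+7=44, FN=19+23=42 → 82/168 = 0.48810
  noentry: TP=86, FP=54+23=77, FN=2+7=9 → 172/258 = 0.66667
Highest is class 'noentry' with F1 score = 0.6667.

0.6667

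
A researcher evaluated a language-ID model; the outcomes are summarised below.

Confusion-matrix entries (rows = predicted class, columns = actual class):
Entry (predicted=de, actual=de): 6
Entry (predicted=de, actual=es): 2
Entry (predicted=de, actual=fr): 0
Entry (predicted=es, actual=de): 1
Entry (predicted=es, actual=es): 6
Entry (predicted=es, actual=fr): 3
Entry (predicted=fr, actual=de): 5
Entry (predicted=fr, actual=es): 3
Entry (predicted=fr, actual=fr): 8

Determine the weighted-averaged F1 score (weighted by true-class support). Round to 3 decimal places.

0.588

Per-class F1 score (2·TP/(2·TP+FP+FN)):
  de: TP=6, FP=2+0=2, FN=1+5=6 → 12/20 = 0.6000
  es: TP=6, FP=1+3=4, FN=2+3=5 → 12/21 = 0.5714
  fr: TP=8, FP=5+3=8, FN=0+3=3 → 16/27 = 0.5926
Weighted-F1 score = Σ (supportᵢ/N)·F1 scoreᵢ with N=34: (12/34)·0.6000 + (11/34)·0.5714 + (11/34)·0.5926 = 0.588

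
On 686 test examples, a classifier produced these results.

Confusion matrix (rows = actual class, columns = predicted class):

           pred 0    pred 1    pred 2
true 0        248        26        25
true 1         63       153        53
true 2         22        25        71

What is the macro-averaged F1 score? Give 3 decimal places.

Per-class F1 score (2·TP/(2·TP+FP+FN)):
  0: TP=248, FP=63+22=85, FN=26+25=51 → 496/632 = 0.7848
  1: TP=153, FP=26+25=51, FN=63+53=116 → 306/473 = 0.6469
  2: TP=71, FP=25+53=78, FN=22+25=47 → 142/267 = 0.5318
Macro-F1 score = mean = (0.7848 + 0.6469 + 0.5318) / 3 = 0.655

0.655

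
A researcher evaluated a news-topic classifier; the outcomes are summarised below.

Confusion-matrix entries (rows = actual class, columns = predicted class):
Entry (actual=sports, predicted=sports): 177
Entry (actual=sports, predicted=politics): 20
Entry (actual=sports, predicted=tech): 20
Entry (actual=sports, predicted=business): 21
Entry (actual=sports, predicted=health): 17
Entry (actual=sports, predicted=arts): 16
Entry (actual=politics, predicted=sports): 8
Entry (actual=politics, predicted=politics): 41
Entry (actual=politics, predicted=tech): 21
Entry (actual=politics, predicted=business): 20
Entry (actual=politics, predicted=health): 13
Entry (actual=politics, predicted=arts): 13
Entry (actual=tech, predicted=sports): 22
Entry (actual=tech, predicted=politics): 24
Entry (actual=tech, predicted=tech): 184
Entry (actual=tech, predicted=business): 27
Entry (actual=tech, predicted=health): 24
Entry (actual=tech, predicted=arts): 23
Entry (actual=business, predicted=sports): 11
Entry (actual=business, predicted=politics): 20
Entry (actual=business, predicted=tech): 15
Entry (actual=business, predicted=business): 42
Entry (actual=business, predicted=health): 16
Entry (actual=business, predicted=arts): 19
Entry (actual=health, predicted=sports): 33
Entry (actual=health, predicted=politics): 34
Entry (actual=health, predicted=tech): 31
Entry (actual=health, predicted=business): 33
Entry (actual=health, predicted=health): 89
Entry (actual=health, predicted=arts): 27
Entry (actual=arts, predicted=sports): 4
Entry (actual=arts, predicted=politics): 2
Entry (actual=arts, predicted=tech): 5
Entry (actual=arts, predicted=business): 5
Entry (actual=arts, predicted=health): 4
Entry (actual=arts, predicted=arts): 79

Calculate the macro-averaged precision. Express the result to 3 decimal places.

0.488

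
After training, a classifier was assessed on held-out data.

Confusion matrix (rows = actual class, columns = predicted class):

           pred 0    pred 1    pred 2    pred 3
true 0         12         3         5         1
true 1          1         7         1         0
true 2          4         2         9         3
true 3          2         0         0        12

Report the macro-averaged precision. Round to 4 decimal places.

0.6412

Per-class precision (TP/(TP+FP)):
  0: TP=12, FP=1+4+2=7 → 12/19 = 0.63158
  1: TP=7, FP=3+2+0=5 → 7/12 = 0.58333
  2: TP=9, FP=5+1+0=6 → 9/15 = 0.60000
  3: TP=12, FP=1+0+3=4 → 12/16 = 0.75000
Macro-precision = mean = (0.63158 + 0.58333 + 0.60000 + 0.75000) / 4 = 0.6412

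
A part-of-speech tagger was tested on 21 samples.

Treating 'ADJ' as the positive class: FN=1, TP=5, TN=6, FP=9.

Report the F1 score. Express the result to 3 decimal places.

Precision = TP/(TP+FP) = 5/14 = 0.3571
Recall = TP/(TP+FN) = 5/6 = 0.8333
F1 = 2·TP/(2·TP+FP+FN) = 10/20 = 0.500

0.500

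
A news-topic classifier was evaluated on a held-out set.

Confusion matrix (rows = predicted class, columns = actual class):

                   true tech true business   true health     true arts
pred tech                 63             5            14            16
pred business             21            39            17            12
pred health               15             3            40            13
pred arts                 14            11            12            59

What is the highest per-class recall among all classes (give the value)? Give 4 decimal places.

0.6724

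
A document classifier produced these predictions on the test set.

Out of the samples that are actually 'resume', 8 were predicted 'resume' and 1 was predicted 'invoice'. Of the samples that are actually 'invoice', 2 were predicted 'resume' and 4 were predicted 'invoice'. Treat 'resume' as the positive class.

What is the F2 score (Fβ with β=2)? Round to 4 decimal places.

Fβ = (1+β²)·TP / ((1+β²)·TP + β²·FN + FP), with β²=4
= 5·8 / (5·8 + 4·1 + 2) = 0.8696

0.8696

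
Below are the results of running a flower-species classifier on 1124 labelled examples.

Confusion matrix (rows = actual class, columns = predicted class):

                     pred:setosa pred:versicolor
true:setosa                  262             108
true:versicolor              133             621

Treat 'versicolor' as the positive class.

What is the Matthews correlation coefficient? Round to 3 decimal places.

MCC = (TP·TN − FP·FN) / √((TP+FP)(TP+FN)(TN+FP)(TN+FN))
Numerator = 621·262 − 108·133 = 148338
Denominator = √(729·754·370·395) = √80333685900 = 283431.9776
MCC = 148338 / 283431.9776 = 0.523

0.523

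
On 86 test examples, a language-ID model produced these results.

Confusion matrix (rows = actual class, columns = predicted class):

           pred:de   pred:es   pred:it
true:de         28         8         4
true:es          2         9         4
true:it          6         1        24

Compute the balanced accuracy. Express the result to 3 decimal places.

0.691

Balanced accuracy = mean of per-class recall.
  de: recall = 28/40 = 0.7000
  es: recall = 9/15 = 0.6000
  it: recall = 24/31 = 0.7742
Mean = (0.7000 + 0.6000 + 0.7742) / 3 = 0.691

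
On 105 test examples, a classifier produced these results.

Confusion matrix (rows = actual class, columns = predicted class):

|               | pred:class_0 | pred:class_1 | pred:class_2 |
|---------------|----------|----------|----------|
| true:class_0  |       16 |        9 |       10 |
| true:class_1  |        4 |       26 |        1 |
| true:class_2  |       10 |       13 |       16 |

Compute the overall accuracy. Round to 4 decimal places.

0.5524

Accuracy = trace / total = (16+26+16=58) / 105 = 58/105 = 0.5524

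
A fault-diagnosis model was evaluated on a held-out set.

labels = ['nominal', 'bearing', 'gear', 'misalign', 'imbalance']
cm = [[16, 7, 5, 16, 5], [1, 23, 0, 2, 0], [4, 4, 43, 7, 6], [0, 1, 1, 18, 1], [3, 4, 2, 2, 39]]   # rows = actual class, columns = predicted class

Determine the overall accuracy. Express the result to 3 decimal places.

Accuracy = trace / total = (16+23+43+18+39=139) / 210 = 139/210 = 0.662

0.662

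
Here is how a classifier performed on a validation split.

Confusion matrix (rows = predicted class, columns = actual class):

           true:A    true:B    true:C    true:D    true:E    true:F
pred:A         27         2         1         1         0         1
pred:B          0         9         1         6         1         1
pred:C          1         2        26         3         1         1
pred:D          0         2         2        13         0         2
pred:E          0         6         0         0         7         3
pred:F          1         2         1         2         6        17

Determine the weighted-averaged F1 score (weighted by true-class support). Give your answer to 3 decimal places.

Per-class F1 score (2·TP/(2·TP+FP+FN)):
  A: TP=27, FP=2+1+1+0+1=5, FN=0+1+0+0+1=2 → 54/61 = 0.8852
  B: TP=9, FP=0+1+6+1+1=9, FN=2+2+2+6+2=14 → 18/41 = 0.4390
  C: TP=26, FP=1+2+3+1+1=8, FN=1+1+2+0+1=5 → 52/65 = 0.8000
  D: TP=13, FP=0+2+2+0+2=6, FN=1+6+3+0+2=12 → 26/44 = 0.5909
  E: TP=7, FP=0+6+0+0+3=9, FN=0+1+1+0+6=8 → 14/31 = 0.4516
  F: TP=17, FP=1+2+1+2+6=12, FN=1+1+1+2+3=8 → 34/54 = 0.6296
Weighted-F1 score = Σ (supportᵢ/N)·F1 scoreᵢ with N=148: (29/148)·0.8852 + (23/148)·0.4390 + (31/148)·0.8000 + (25/148)·0.5909 + (15/148)·0.4516 + (25/148)·0.6296 = 0.661

0.661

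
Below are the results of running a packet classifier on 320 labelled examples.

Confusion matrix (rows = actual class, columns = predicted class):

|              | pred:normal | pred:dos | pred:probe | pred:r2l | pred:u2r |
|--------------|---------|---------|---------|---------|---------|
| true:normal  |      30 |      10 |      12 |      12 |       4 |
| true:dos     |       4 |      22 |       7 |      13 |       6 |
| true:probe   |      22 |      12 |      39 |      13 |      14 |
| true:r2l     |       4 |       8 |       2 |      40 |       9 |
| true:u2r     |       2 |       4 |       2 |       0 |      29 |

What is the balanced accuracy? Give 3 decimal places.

0.535

Balanced accuracy = mean of per-class recall.
  normal: recall = 30/68 = 0.4412
  dos: recall = 22/52 = 0.4231
  probe: recall = 39/100 = 0.3900
  r2l: recall = 40/63 = 0.6349
  u2r: recall = 29/37 = 0.7838
Mean = (0.4412 + 0.4231 + 0.3900 + 0.6349 + 0.7838) / 5 = 0.535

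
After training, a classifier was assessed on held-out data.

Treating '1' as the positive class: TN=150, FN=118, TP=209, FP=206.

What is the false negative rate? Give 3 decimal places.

FNR = FN/(FN+TP) = 118/(118+209) = 0.361

0.361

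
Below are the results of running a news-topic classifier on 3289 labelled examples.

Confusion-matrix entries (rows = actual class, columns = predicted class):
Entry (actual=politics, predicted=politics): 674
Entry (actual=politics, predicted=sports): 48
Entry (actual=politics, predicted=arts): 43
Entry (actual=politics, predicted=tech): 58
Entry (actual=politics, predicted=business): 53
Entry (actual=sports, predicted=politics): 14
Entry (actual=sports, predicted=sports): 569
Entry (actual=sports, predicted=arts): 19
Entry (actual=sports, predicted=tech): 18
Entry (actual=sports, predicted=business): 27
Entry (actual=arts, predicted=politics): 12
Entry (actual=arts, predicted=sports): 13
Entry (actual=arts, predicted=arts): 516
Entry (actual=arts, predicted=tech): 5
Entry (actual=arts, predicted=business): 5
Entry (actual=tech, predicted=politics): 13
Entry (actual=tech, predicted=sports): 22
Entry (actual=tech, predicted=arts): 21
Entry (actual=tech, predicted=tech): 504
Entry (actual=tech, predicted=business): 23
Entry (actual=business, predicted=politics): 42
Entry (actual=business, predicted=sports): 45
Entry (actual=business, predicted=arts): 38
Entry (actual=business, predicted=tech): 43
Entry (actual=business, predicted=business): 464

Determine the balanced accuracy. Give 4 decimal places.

0.8368

Balanced accuracy = mean of per-class recall.
  politics: recall = 674/876 = 0.76941
  sports: recall = 569/647 = 0.87944
  arts: recall = 516/551 = 0.93648
  tech: recall = 504/583 = 0.86449
  business: recall = 464/632 = 0.73418
Mean = (0.76941 + 0.87944 + 0.93648 + 0.86449 + 0.73418) / 5 = 0.8368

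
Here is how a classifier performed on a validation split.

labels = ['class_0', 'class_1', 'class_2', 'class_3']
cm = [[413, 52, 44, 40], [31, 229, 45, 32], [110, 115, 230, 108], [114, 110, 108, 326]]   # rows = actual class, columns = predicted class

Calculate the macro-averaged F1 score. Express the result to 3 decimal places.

Per-class F1 score (2·TP/(2·TP+FP+FN)):
  class_0: TP=413, FP=31+110+114=255, FN=52+44+40=136 → 826/1217 = 0.6787
  class_1: TP=229, FP=52+115+110=277, FN=31+45+32=108 → 458/843 = 0.5433
  class_2: TP=230, FP=44+45+108=197, FN=110+115+108=333 → 460/990 = 0.4646
  class_3: TP=326, FP=40+32+108=180, FN=114+110+108=332 → 652/1164 = 0.5601
Macro-F1 score = mean = (0.6787 + 0.5433 + 0.4646 + 0.5601) / 4 = 0.562

0.562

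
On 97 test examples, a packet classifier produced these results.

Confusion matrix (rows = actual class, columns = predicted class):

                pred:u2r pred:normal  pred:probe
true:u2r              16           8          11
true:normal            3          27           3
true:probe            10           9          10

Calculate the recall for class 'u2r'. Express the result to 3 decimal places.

0.457

Treat 'u2r' as positive and all other classes as negative.
recall = TP/(TP+FN).
u2r: TP=16, FN=8+11=19 → 16/35 = 0.4571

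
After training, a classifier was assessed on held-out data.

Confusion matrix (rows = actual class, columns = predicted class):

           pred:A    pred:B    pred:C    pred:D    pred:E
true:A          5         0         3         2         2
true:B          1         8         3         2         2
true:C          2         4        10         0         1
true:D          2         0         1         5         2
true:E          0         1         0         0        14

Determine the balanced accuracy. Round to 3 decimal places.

Balanced accuracy = mean of per-class recall.
  A: recall = 5/12 = 0.4167
  B: recall = 8/16 = 0.5000
  C: recall = 10/17 = 0.5882
  D: recall = 5/10 = 0.5000
  E: recall = 14/15 = 0.9333
Mean = (0.4167 + 0.5000 + 0.5882 + 0.5000 + 0.9333) / 5 = 0.588

0.588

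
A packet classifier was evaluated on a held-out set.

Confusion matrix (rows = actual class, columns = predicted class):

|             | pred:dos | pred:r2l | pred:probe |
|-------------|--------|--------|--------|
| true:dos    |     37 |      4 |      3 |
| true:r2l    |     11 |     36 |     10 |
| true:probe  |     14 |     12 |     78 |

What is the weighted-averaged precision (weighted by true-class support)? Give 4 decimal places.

Per-class precision (TP/(TP+FP)):
  dos: TP=37, FP=11+14=25 → 37/62 = 0.59677
  r2l: TP=36, FP=4+12=16 → 36/52 = 0.69231
  probe: TP=78, FP=3+10=13 → 78/91 = 0.85714
Weighted-precision = Σ (supportᵢ/N)·precisionᵢ with N=205: (44/205)·0.59677 + (57/205)·0.69231 + (104/205)·0.85714 = 0.7554

0.7554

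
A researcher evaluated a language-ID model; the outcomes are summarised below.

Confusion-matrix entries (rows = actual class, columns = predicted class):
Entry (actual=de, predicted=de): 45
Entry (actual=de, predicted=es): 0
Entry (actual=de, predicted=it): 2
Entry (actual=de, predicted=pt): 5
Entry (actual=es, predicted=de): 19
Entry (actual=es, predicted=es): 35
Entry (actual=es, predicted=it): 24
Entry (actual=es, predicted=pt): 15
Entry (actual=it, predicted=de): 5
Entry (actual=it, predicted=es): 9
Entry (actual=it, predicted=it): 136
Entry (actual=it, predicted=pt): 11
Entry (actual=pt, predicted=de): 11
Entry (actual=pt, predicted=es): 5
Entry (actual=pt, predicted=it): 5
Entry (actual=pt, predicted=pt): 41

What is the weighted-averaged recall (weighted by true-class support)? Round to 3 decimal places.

0.698

Per-class recall (TP/(TP+FN)):
  de: TP=45, FN=0+2+5=7 → 45/52 = 0.8654
  es: TP=35, FN=19+24+15=58 → 35/93 = 0.3763
  it: TP=136, FN=5+9+11=25 → 136/161 = 0.8447
  pt: TP=41, FN=11+5+5=21 → 41/62 = 0.6613
Weighted-recall = Σ (supportᵢ/N)·recallᵢ with N=368: (52/368)·0.8654 + (93/368)·0.3763 + (161/368)·0.8447 + (62/368)·0.6613 = 0.698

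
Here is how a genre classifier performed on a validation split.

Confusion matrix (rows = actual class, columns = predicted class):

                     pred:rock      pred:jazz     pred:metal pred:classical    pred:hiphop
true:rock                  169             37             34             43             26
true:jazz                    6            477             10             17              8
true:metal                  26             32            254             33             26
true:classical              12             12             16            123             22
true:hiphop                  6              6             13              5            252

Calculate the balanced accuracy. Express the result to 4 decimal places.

Balanced accuracy = mean of per-class recall.
  rock: recall = 169/309 = 0.54693
  jazz: recall = 477/518 = 0.92085
  metal: recall = 254/371 = 0.68464
  classical: recall = 123/185 = 0.66486
  hiphop: recall = 252/282 = 0.89362
Mean = (0.54693 + 0.92085 + 0.68464 + 0.66486 + 0.89362) / 5 = 0.7422

0.7422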